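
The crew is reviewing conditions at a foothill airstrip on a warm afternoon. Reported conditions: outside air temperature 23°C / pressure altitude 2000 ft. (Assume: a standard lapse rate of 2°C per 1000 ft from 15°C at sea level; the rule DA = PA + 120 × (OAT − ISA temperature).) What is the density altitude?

3440 ft

ISA temperature at 2000 ft = 15 − 2 × (2000/1000) = 11°C.
ISA deviation = 23 − 11 = +12°C.
Density altitude = 2000 + 120 × (12) = 2000 + (+1440) = 3440 ft.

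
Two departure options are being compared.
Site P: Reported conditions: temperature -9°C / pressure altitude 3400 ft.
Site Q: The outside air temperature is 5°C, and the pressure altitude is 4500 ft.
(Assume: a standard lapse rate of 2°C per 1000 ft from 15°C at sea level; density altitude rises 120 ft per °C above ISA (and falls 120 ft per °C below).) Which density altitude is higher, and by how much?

Site P: ISA temp = 8.2°C, deviation -17.2°C, DA = 3400 + 120 × (-17.2) = 1336 ft.
Site Q: ISA temp = 6°C, deviation -1°C, DA = 4500 + 120 × (-1) = 4380 ft.
Site Q is higher by 4380 − 1336 = 3044 ft.

Site Q by 3044 ft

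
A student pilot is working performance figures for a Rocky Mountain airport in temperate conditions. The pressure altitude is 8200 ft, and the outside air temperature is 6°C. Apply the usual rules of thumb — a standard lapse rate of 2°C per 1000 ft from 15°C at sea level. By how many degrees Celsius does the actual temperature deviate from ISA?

ISA temperature at 8200 ft = 15 − 2 × (8200/1000) = -1.4°C.
Deviation = OAT − ISA = 6 − (-1.4) = +7.4°C.

ISA+7.4°C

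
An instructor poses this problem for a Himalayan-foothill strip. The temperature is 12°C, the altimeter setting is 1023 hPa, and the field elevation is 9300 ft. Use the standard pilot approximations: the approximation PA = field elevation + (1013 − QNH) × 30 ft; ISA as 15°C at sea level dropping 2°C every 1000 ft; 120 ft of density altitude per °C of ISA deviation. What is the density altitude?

10800 ft

Pressure altitude = 9300 + (1013 − 1023) × 30 = 9300 + (-300) = 9000 ft.
ISA temperature at 9000 ft = 15 − 2 × (9000/1000) = -3°C.
ISA deviation = 12 − (-3) = +15°C.
Density altitude = 9000 + 120 × (15) = 10800 ft.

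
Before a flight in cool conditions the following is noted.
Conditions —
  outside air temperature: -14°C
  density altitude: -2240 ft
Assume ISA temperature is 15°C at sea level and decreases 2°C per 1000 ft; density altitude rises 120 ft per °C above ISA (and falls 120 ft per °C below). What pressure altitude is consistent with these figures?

1000 ft

DA = PA + 120 × (OAT − (15 − 2·PA/1000)) = PA + 120·OAT − 1800 + 0.24·PA = 1.24·PA + 120·OAT − 1800.
So 1.24·PA = -2240 − 120 × (-14) + 1800 = 1240.
PA = 1240 / 1.24 = 1000 ft.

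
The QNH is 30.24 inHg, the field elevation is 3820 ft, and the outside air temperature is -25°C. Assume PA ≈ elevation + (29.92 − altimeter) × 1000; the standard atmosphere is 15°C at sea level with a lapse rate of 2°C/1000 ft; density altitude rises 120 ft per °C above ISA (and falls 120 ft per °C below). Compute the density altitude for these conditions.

-460 ft

Pressure altitude = 3820 + (29.92 − 30.24) × 1000 = 3820 + (-320) = 3500 ft.
ISA temperature at 3500 ft = 15 − 2 × (3500/1000) = 8°C.
ISA deviation = -25 − 8 = -33°C.
Density altitude = 3500 + 120 × (-33) = -460 ft.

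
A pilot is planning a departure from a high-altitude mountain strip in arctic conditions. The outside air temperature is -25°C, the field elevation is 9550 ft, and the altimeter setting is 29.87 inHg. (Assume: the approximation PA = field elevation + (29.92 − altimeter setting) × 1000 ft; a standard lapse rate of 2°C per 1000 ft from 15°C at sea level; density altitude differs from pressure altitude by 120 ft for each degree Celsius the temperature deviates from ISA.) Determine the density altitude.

7104 ft

Pressure altitude = 9550 + (29.92 − 29.87) × 1000 = 9550 + (+50) = 9600 ft.
ISA temperature at 9600 ft = 15 − 2 × (9600/1000) = -4.2°C.
ISA deviation = -25 − (-4.2) = -20.8°C.
Density altitude = 9600 + 120 × (-20.8) = 7104 ft.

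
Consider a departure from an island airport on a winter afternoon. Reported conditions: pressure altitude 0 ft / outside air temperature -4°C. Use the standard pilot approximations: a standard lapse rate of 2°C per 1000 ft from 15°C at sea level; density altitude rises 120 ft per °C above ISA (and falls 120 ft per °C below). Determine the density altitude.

ISA temperature at 0 ft = 15 − 2 × (0/1000) = 15°C.
ISA deviation = -4 − 15 = -19°C.
Density altitude = 0 + 120 × (-19) = 0 + (-2280) = -2280 ft.

-2280 ft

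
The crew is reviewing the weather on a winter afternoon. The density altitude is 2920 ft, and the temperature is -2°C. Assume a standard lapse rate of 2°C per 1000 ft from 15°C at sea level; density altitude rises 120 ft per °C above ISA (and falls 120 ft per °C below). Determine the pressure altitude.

4000 ft

DA = PA + 120 × (OAT − (15 − 2·PA/1000)) = PA + 120·OAT − 1800 + 0.24·PA = 1.24·PA + 120·OAT − 1800.
So 1.24·PA = 2920 − 120 × (-2) + 1800 = 4960.
PA = 4960 / 1.24 = 4000 ft.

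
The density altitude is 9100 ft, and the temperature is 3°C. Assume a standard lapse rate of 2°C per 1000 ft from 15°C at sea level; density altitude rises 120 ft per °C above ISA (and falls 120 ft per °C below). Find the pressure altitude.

DA = PA + 120 × (OAT − (15 − 2·PA/1000)) = PA + 120·OAT − 1800 + 0.24·PA = 1.24·PA + 120·OAT − 1800.
So 1.24·PA = 9100 − 120 × 3 + 1800 = 10540.
PA = 10540 / 1.24 = 8500 ft.

8500 ft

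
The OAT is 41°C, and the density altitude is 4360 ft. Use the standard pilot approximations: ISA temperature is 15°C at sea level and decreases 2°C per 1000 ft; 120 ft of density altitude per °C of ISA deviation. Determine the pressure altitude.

1000 ft

DA = PA + 120 × (OAT − (15 − 2·PA/1000)) = PA + 120·OAT − 1800 + 0.24·PA = 1.24·PA + 120·OAT − 1800.
So 1.24·PA = 4360 − 120 × 41 + 1800 = 1240.
PA = 1240 / 1.24 = 1000 ft.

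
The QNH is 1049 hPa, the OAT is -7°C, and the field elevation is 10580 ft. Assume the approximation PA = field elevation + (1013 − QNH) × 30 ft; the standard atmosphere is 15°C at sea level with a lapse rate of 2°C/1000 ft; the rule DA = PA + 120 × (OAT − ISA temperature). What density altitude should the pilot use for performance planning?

Pressure altitude = 10580 + (1013 − 1049) × 30 = 10580 + (-1080) = 9500 ft.
ISA temperature at 9500 ft = 15 − 2 × (9500/1000) = -4°C.
ISA deviation = -7 − (-4) = -3°C.
Density altitude = 9500 + 120 × (-3) = 9140 ft.

9140 ft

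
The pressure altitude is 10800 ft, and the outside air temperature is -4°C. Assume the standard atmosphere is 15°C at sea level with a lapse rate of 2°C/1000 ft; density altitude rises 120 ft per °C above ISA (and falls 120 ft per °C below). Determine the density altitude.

ISA temperature at 10800 ft = 15 − 2 × (10800/1000) = -6.6°C.
ISA deviation = -4 − (-6.6) = +2.6°C.
Density altitude = 10800 + 120 × (2.6) = 10800 + (+312) = 11112 ft.

11112 ft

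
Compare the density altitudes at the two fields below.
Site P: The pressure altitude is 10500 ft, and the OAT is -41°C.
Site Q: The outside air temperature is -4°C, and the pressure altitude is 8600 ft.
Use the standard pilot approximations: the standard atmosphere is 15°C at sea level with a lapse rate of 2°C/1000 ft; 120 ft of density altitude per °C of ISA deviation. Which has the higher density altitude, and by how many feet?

Site P: ISA temp = -6°C, deviation -35°C, DA = 10500 + 120 × (-35) = 6300 ft.
Site Q: ISA temp = -2.2°C, deviation -1.8°C, DA = 8600 + 120 × (-1.8) = 8384 ft.
Site Q is higher by 8384 − 6300 = 2084 ft.

Site Q by 2084 ft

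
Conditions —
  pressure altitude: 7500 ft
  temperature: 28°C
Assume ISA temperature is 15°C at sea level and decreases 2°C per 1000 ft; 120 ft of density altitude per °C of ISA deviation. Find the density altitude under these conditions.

ISA temperature at 7500 ft = 15 − 2 × (7500/1000) = 0°C.
ISA deviation = 28 − 0 = +28°C.
Density altitude = 7500 + 120 × (28) = 7500 + (+3360) = 10860 ft.

10860 ft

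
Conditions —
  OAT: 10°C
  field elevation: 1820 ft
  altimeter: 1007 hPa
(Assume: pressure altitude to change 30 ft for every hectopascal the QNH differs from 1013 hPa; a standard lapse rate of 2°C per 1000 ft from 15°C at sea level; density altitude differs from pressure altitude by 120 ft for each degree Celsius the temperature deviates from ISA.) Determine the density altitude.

Pressure altitude = 1820 + (1013 − 1007) × 30 = 1820 + (+180) = 2000 ft.
ISA temperature at 2000 ft = 15 − 2 × (2000/1000) = 11°C.
ISA deviation = 10 − 11 = -1°C.
Density altitude = 2000 + 120 × (-1) = 1880 ft.

1880 ft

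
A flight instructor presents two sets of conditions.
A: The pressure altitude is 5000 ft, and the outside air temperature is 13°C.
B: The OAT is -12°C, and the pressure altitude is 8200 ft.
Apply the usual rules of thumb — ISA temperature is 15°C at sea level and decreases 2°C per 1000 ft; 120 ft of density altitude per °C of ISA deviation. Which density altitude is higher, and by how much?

A: ISA temp = 5°C, deviation +8°C, DA = 5000 + 120 × 8 = 5960 ft.
B: ISA temp = -1.4°C, deviation -10.6°C, DA = 8200 + 120 × (-10.6) = 6928 ft.
B is higher by 6928 − 5960 = 968 ft.

B by 968 ft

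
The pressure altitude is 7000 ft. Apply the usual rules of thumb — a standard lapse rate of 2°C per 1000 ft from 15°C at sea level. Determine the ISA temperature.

ISA temperature = 15 − 2 × (7000/1000) = 15 − 14 = 1°C.

1°C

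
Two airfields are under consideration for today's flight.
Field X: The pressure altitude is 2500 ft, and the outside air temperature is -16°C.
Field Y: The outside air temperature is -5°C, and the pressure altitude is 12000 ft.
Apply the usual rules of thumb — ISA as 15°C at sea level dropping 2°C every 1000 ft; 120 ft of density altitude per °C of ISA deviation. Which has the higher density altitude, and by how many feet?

Field X: ISA temp = 10°C, deviation -26°C, DA = 2500 + 120 × (-26) = -620 ft.
Field Y: ISA temp = -9°C, deviation +4°C, DA = 12000 + 120 × 4 = 12480 ft.
Field Y is higher by 12480 − (-620) = 13100 ft.

Field Y by 13100 ft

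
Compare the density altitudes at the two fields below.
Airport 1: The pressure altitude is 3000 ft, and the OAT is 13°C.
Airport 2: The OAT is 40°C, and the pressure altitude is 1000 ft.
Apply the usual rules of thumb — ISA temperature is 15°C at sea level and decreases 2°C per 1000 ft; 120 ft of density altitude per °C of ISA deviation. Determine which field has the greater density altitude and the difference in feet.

Airport 1: ISA temp = 9°C, deviation +4°C, DA = 3000 + 120 × 4 = 3480 ft.
Airport 2: ISA temp = 13°C, deviation +27°C, DA = 1000 + 120 × 27 = 4240 ft.
Airport 2 is higher by 4240 − 3480 = 760 ft.

Airport 2 by 760 ft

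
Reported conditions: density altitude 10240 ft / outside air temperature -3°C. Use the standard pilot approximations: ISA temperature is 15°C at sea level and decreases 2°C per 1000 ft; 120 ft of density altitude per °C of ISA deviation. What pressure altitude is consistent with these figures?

DA = PA + 120 × (OAT − (15 − 2·PA/1000)) = PA + 120·OAT − 1800 + 0.24·PA = 1.24·PA + 120·OAT − 1800.
So 1.24·PA = 10240 − 120 × (-3) + 1800 = 12400.
PA = 12400 / 1.24 = 10000 ft.

10000 ft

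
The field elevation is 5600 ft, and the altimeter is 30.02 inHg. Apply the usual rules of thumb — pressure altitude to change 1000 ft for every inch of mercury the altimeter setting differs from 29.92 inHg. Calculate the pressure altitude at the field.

5500 ft

Pressure correction = (29.92 − 30.02) × 1000 = -100 ft.
Pressure altitude = 5600 + (-100) = 5500 ft.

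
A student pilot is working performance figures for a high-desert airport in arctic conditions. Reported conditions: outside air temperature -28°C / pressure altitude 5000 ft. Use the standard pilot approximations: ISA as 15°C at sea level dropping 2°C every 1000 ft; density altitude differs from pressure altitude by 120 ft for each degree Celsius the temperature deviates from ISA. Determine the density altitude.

ISA temperature at 5000 ft = 15 − 2 × (5000/1000) = 5°C.
ISA deviation = -28 − 5 = -33°C.
Density altitude = 5000 + 120 × (-33) = 5000 + (-3960) = 1040 ft.

1040 ft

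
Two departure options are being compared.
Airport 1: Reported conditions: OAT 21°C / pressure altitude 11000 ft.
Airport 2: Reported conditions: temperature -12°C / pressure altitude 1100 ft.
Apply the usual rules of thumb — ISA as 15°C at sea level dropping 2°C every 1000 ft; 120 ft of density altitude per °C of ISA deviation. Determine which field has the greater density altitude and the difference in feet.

Airport 1 by 16236 ft

Airport 1: ISA temp = -7°C, deviation +28°C, DA = 11000 + 120 × 28 = 14360 ft.
Airport 2: ISA temp = 12.8°C, deviation -24.8°C, DA = 1100 + 120 × (-24.8) = -1876 ft.
Airport 1 is higher by 14360 − (-1876) = 16236 ft.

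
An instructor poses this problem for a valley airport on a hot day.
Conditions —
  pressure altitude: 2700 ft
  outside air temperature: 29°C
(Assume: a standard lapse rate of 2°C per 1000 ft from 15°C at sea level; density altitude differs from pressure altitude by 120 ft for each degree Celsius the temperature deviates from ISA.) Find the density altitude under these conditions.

ISA temperature at 2700 ft = 15 − 2 × (2700/1000) = 9.6°C.
ISA deviation = 29 − 9.6 = +19.4°C.
Density altitude = 2700 + 120 × (19.4) = 2700 + (+2328) = 5028 ft.

5028 ft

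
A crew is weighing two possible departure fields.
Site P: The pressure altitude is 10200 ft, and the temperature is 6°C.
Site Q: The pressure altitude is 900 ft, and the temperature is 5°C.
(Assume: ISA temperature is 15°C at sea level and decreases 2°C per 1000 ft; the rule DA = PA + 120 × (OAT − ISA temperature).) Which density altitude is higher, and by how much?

Site P by 11652 ft

Site P: ISA temp = -5.4°C, deviation +11.4°C, DA = 10200 + 120 × 11.4 = 11568 ft.
Site Q: ISA temp = 13.2°C, deviation -8.2°C, DA = 900 + 120 × (-8.2) = -84 ft.
Site P is higher by 11568 − (-84) = 11652 ft.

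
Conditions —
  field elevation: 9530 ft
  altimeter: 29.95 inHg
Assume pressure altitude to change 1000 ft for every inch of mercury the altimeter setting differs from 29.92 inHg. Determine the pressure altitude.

Pressure correction = (29.92 − 29.95) × 1000 = -30 ft.
Pressure altitude = 9530 + (-30) = 9500 ft.

9500 ft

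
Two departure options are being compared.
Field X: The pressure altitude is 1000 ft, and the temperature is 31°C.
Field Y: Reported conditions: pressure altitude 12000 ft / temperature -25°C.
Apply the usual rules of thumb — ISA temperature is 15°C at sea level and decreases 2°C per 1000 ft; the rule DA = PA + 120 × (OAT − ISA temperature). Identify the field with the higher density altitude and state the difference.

Field Y by 6920 ft

Field X: ISA temp = 13°C, deviation +18°C, DA = 1000 + 120 × 18 = 3160 ft.
Field Y: ISA temp = -9°C, deviation -16°C, DA = 12000 + 120 × (-16) = 10080 ft.
Field Y is higher by 10080 − 3160 = 6920 ft.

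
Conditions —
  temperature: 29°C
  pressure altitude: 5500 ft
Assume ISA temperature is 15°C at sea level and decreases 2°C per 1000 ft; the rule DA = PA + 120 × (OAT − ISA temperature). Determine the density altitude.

8500 ft

ISA temperature at 5500 ft = 15 − 2 × (5500/1000) = 4°C.
ISA deviation = 29 − 4 = +25°C.
Density altitude = 5500 + 120 × (25) = 5500 + (+3000) = 8500 ft.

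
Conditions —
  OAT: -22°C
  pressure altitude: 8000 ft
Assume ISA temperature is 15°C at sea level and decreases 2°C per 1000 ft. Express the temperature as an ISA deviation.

ISA-21°C

ISA temperature at 8000 ft = 15 − 2 × (8000/1000) = -1°C.
Deviation = OAT − ISA = -22 − (-1) = -21°C.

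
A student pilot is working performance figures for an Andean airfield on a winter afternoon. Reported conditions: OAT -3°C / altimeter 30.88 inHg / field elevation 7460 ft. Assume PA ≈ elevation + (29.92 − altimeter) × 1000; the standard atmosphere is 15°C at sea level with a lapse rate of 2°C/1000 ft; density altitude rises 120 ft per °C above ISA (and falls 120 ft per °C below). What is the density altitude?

Pressure altitude = 7460 + (29.92 − 30.88) × 1000 = 7460 + (-960) = 6500 ft.
ISA temperature at 6500 ft = 15 − 2 × (6500/1000) = 2°C.
ISA deviation = -3 − 2 = -5°C.
Density altitude = 6500 + 120 × (-5) = 5900 ft.

5900 ft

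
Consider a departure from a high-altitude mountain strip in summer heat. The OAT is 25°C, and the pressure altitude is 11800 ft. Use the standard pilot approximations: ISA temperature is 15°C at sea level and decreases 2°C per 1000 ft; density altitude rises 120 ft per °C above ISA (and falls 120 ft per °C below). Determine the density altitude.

ISA temperature at 11800 ft = 15 − 2 × (11800/1000) = -8.6°C.
ISA deviation = 25 − (-8.6) = +33.6°C.
Density altitude = 11800 + 120 × (33.6) = 11800 + (+4032) = 15832 ft.

15832 ft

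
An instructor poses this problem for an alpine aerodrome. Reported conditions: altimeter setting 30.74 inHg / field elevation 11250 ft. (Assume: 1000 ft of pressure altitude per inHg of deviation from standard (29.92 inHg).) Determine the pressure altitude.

10430 ft

Pressure correction = (29.92 − 30.74) × 1000 = -820 ft.
Pressure altitude = 11250 + (-820) = 10430 ft.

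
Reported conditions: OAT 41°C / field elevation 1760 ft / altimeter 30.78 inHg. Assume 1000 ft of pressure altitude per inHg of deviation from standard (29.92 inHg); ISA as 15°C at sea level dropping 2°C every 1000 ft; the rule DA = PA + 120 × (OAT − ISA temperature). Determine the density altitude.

4236 ft

Pressure altitude = 1760 + (29.92 − 30.78) × 1000 = 1760 + (-860) = 900 ft.
ISA temperature at 900 ft = 15 − 2 × (900/1000) = 13.2°C.
ISA deviation = 41 − 13.2 = +27.8°C.
Density altitude = 900 + 120 × (27.8) = 4236 ft.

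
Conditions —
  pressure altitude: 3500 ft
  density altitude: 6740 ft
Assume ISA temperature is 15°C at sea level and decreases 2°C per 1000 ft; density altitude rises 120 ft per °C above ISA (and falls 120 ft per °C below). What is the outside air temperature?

Density altitude − pressure altitude = 6740 − 3500 = +3240 ft.
At 120 ft/°C that is an ISA deviation of 3240/120 = +27°C.
ISA temperature at 3500 ft = 15 − 2 × (3500/1000) = 8°C.
OAT = ISA + deviation = 8 + (+27) = 35°C.

35°C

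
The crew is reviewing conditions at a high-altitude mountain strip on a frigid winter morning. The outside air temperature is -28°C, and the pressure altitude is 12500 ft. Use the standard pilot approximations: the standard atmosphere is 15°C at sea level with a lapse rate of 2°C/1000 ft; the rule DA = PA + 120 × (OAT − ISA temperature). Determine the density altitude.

ISA temperature at 12500 ft = 15 − 2 × (12500/1000) = -10°C.
ISA deviation = -28 − (-10) = -18°C.
Density altitude = 12500 + 120 × (-18) = 12500 + (-2160) = 10340 ft.

10340 ft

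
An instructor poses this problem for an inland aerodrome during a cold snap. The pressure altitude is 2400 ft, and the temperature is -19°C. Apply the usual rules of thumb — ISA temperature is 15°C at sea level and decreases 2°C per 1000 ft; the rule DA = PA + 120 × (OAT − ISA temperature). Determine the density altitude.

ISA temperature at 2400 ft = 15 − 2 × (2400/1000) = 10.2°C.
ISA deviation = -19 − 10.2 = -29.2°C.
Density altitude = 2400 + 120 × (-29.2) = 2400 + (-3504) = -1104 ft.

-1104 ft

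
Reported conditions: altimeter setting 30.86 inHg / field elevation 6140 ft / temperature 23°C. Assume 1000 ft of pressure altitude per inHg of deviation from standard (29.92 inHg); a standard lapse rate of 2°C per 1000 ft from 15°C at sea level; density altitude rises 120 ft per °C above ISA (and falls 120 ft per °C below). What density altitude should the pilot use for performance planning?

Pressure altitude = 6140 + (29.92 − 30.86) × 1000 = 6140 + (-940) = 5200 ft.
ISA temperature at 5200 ft = 15 − 2 × (5200/1000) = 4.6°C.
ISA deviation = 23 − 4.6 = +18.4°C.
Density altitude = 5200 + 120 × (18.4) = 7408 ft.

7408 ft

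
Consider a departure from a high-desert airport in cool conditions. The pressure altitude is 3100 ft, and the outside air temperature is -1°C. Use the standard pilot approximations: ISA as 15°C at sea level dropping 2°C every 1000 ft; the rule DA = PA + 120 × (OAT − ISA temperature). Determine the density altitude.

1924 ft

ISA temperature at 3100 ft = 15 − 2 × (3100/1000) = 8.8°C.
ISA deviation = -1 − 8.8 = -9.8°C.
Density altitude = 3100 + 120 × (-9.8) = 3100 + (-1176) = 1924 ft.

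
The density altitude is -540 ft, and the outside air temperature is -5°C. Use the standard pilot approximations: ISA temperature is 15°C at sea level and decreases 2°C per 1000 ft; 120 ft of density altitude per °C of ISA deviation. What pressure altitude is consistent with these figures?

DA = PA + 120 × (OAT − (15 − 2·PA/1000)) = PA + 120·OAT − 1800 + 0.24·PA = 1.24·PA + 120·OAT − 1800.
So 1.24·PA = -540 − 120 × (-5) + 1800 = 1860.
PA = 1860 / 1.24 = 1500 ft.

1500 ft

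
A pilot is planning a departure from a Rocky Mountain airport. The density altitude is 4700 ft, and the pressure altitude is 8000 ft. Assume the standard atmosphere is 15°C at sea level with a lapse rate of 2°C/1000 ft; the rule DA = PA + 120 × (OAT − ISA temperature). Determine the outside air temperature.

Density altitude − pressure altitude = 4700 − 8000 = -3300 ft.
At 120 ft/°C that is an ISA deviation of -3300/120 = -27.5°C.
ISA temperature at 8000 ft = 15 − 2 × (8000/1000) = -1°C.
OAT = ISA + deviation = -1 + (-27.5) = -28.5°C.

-28.5°C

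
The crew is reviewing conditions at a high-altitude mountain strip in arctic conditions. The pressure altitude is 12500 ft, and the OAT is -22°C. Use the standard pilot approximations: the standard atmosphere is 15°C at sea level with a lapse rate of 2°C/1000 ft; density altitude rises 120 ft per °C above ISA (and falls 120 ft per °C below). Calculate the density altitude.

11060 ft

ISA temperature at 12500 ft = 15 − 2 × (12500/1000) = -10°C.
ISA deviation = -22 − (-10) = -12°C.
Density altitude = 12500 + 120 × (-12) = 12500 + (-1440) = 11060 ft.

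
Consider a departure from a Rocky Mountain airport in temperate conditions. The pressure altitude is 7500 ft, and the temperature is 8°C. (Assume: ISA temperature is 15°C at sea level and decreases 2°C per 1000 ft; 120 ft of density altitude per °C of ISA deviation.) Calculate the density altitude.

8460 ft

ISA temperature at 7500 ft = 15 − 2 × (7500/1000) = 0°C.
ISA deviation = 8 − 0 = +8°C.
Density altitude = 7500 + 120 × (8) = 7500 + (+960) = 8460 ft.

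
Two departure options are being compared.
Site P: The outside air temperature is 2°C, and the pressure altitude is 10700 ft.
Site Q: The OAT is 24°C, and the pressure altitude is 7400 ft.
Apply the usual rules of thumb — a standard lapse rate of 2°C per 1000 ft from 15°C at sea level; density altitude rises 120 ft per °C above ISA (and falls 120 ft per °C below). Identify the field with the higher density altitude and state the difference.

Site P: ISA temp = -6.4°C, deviation +8.4°C, DA = 10700 + 120 × 8.4 = 11708 ft.
Site Q: ISA temp = 0.2°C, deviation +23.8°C, DA = 7400 + 120 × 23.8 = 10256 ft.
Site P is higher by 11708 − 10256 = 1452 ft.

Site P by 1452 ft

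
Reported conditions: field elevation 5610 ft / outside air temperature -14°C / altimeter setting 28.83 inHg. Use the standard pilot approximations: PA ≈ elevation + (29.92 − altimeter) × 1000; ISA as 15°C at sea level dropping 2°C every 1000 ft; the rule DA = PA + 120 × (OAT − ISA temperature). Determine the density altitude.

Pressure altitude = 5610 + (29.92 − 28.83) × 1000 = 5610 + (+1090) = 6700 ft.
ISA temperature at 6700 ft = 15 − 2 × (6700/1000) = 1.6°C.
ISA deviation = -14 − 1.6 = -15.6°C.
Density altitude = 6700 + 120 × (-15.6) = 4828 ft.

4828 ft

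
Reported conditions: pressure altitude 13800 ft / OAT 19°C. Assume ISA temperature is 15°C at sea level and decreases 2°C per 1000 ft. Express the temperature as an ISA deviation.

ISA temperature at 13800 ft = 15 − 2 × (13800/1000) = -12.6°C.
Deviation = OAT − ISA = 19 − (-12.6) = +31.6°C.

ISA+31.6°C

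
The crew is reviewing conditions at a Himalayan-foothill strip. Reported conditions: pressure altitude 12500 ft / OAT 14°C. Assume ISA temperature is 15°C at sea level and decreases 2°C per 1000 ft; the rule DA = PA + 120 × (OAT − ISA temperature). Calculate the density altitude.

ISA temperature at 12500 ft = 15 − 2 × (12500/1000) = -10°C.
ISA deviation = 14 − (-10) = +24°C.
Density altitude = 12500 + 120 × (24) = 12500 + (+2880) = 15380 ft.

15380 ft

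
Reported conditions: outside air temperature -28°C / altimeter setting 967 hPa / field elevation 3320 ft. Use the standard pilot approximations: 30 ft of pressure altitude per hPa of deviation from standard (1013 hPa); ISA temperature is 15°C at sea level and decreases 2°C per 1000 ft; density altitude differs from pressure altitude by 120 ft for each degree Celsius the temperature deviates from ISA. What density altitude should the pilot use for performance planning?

668 ft

Pressure altitude = 3320 + (1013 − 967) × 30 = 3320 + (+1380) = 4700 ft.
ISA temperature at 4700 ft = 15 − 2 × (4700/1000) = 5.6°C.
ISA deviation = -28 − 5.6 = -33.6°C.
Density altitude = 4700 + 120 × (-33.6) = 668 ft.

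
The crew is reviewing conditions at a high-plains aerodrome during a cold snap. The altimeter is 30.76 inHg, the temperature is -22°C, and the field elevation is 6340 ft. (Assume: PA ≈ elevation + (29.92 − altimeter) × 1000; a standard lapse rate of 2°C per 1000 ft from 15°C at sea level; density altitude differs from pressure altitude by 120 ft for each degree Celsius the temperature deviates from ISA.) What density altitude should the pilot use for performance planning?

2380 ft

Pressure altitude = 6340 + (29.92 − 30.76) × 1000 = 6340 + (-840) = 5500 ft.
ISA temperature at 5500 ft = 15 − 2 × (5500/1000) = 4°C.
ISA deviation = -22 − 4 = -26°C.
Density altitude = 5500 + 120 × (-26) = 2380 ft.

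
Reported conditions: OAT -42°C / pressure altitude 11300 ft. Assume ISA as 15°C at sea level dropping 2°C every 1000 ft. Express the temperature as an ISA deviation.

ISA temperature at 11300 ft = 15 − 2 × (11300/1000) = -7.6°C.
Deviation = OAT − ISA = -42 − (-7.6) = -34.4°C.

ISA-34.4°C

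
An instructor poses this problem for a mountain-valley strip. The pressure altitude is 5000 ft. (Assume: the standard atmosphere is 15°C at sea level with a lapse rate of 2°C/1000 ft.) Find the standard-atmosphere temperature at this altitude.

ISA temperature = 15 − 2 × (5000/1000) = 15 − 10 = 5°C.

5°C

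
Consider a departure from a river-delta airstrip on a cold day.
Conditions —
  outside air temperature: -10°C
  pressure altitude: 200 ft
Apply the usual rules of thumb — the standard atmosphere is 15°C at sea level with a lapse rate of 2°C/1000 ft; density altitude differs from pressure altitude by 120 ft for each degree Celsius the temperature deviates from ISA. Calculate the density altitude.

-2752 ft

ISA temperature at 200 ft = 15 − 2 × (200/1000) = 14.6°C.
ISA deviation = -10 − 14.6 = -24.6°C.
Density altitude = 200 + 120 × (-24.6) = 200 + (-2952) = -2752 ft.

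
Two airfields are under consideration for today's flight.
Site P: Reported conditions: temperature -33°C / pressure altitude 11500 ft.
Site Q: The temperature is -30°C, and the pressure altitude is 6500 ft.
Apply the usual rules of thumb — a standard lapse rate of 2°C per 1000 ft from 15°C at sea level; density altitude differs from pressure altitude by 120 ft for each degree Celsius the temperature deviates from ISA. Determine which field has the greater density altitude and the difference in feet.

Site P: ISA temp = -8°C, deviation -25°C, DA = 11500 + 120 × (-25) = 8500 ft.
Site Q: ISA temp = 2°C, deviation -32°C, DA = 6500 + 120 × (-32) = 2660 ft.
Site P is higher by 8500 − 2660 = 5840 ft.

Site P by 5840 ft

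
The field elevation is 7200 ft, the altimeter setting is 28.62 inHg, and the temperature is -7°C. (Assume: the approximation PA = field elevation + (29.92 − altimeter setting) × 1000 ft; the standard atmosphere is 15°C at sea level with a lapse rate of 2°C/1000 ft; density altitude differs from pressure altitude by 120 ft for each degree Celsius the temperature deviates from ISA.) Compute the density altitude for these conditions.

7900 ft

Pressure altitude = 7200 + (29.92 − 28.62) × 1000 = 7200 + (+1300) = 8500 ft.
ISA temperature at 8500 ft = 15 − 2 × (8500/1000) = -2°C.
ISA deviation = -7 − (-2) = -5°C.
Density altitude = 8500 + 120 × (-5) = 7900 ft.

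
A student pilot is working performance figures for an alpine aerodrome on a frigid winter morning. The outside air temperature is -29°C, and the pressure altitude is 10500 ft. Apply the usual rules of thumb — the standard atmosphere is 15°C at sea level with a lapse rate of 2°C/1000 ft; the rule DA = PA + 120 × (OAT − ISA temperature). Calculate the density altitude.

ISA temperature at 10500 ft = 15 − 2 × (10500/1000) = -6°C.
ISA deviation = -29 − (-6) = -23°C.
Density altitude = 10500 + 120 × (-23) = 10500 + (-2760) = 7740 ft.

7740 ft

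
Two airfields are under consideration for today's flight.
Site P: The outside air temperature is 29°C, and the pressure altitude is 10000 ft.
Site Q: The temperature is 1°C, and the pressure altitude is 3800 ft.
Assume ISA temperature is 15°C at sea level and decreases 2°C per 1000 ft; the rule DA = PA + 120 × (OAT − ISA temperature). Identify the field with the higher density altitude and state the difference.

Site P by 11048 ft

Site P: ISA temp = -5°C, deviation +34°C, DA = 10000 + 120 × 34 = 14080 ft.
Site Q: ISA temp = 7.4°C, deviation -6.4°C, DA = 3800 + 120 × (-6.4) = 3032 ft.
Site P is higher by 14080 − 3032 = 11048 ft.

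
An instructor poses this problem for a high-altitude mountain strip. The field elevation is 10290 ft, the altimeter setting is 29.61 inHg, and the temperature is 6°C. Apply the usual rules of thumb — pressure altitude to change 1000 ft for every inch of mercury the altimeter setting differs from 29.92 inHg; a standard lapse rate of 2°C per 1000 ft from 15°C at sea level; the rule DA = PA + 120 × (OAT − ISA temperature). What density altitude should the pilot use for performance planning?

12064 ft

Pressure altitude = 10290 + (29.92 − 29.61) × 1000 = 10290 + (+310) = 10600 ft.
ISA temperature at 10600 ft = 15 − 2 × (10600/1000) = -6.2°C.
ISA deviation = 6 − (-6.2) = +12.2°C.
Density altitude = 10600 + 120 × (12.2) = 12064 ft.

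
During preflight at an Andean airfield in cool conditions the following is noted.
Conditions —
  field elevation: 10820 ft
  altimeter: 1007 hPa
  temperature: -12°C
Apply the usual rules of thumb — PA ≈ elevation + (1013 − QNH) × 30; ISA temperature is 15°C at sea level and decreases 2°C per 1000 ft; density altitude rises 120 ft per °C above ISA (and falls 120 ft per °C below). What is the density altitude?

Pressure altitude = 10820 + (1013 − 1007) × 30 = 10820 + (+180) = 11000 ft.
ISA temperature at 11000 ft = 15 − 2 × (11000/1000) = -7°C.
ISA deviation = -12 − (-7) = -5°C.
Density altitude = 11000 + 120 × (-5) = 10400 ft.

10400 ft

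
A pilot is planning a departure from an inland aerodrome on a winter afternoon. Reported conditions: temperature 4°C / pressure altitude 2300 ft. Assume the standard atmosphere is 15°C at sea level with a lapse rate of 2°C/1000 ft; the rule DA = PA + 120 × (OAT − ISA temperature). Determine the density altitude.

1532 ft

ISA temperature at 2300 ft = 15 − 2 × (2300/1000) = 10.4°C.
ISA deviation = 4 − 10.4 = -6.4°C.
Density altitude = 2300 + 120 × (-6.4) = 2300 + (-768) = 1532 ft.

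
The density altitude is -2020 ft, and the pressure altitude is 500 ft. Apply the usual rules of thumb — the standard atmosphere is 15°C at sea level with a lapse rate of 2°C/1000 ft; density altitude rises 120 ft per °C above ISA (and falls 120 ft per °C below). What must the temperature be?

Density altitude − pressure altitude = -2020 − 500 = -2520 ft.
At 120 ft/°C that is an ISA deviation of -2520/120 = -21°C.
ISA temperature at 500 ft = 15 − 2 × (500/1000) = 14°C.
OAT = ISA + deviation = 14 + (-21) = -7°C.

-7°C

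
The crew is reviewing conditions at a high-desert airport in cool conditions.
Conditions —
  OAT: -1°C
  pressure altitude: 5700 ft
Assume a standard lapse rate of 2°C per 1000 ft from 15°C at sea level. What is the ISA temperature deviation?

ISA-4.6°C

ISA temperature at 5700 ft = 15 − 2 × (5700/1000) = 3.6°C.
Deviation = OAT − ISA = -1 − 3.6 = -4.6°C.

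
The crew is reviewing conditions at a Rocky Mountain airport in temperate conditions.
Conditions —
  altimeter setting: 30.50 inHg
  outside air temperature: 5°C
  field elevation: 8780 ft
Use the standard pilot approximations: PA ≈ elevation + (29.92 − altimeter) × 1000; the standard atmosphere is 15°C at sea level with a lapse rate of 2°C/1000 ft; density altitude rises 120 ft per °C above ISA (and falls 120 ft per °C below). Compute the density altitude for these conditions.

8968 ft

Pressure altitude = 8780 + (29.92 − 30.50) × 1000 = 8780 + (-580) = 8200 ft.
ISA temperature at 8200 ft = 15 − 2 × (8200/1000) = -1.4°C.
ISA deviation = 5 − (-1.4) = +6.4°C.
Density altitude = 8200 + 120 × (6.4) = 8968 ft.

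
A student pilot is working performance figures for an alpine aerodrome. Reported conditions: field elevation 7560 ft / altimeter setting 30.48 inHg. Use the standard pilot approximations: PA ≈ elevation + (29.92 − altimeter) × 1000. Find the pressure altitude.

7000 ft

Pressure correction = (29.92 − 30.48) × 1000 = -560 ft.
Pressure altitude = 7560 + (-560) = 7000 ft.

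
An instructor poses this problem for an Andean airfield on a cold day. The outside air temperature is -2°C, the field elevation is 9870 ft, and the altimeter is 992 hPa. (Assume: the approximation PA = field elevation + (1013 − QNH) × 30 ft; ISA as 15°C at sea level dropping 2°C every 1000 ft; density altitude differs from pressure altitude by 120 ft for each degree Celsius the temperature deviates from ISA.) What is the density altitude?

10980 ft

Pressure altitude = 9870 + (1013 − 992) × 30 = 9870 + (+630) = 10500 ft.
ISA temperature at 10500 ft = 15 − 2 × (10500/1000) = -6°C.
ISA deviation = -2 − (-6) = +4°C.
Density altitude = 10500 + 120 × (4) = 10980 ft.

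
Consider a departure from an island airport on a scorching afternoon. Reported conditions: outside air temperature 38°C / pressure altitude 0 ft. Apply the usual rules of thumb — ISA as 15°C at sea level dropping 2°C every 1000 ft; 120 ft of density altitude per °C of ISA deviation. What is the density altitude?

ISA temperature at 0 ft = 15 − 2 × (0/1000) = 15°C.
ISA deviation = 38 − 15 = +23°C.
Density altitude = 0 + 120 × (23) = 0 + (+2760) = 2760 ft.

2760 ft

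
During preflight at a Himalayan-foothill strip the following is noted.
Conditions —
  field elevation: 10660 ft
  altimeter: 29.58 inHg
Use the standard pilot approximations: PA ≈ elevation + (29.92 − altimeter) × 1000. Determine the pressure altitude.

Pressure correction = (29.92 − 29.58) × 1000 = +340 ft.
Pressure altitude = 10660 + (+340) = 11000 ft.

11000 ft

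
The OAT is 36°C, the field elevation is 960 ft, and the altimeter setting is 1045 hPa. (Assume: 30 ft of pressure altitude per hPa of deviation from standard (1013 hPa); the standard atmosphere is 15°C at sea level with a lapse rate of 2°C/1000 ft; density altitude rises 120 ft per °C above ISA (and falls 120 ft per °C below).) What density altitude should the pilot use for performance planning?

Pressure altitude = 960 + (1013 − 1045) × 30 = 960 + (-960) = 0 ft.
ISA temperature at 0 ft = 15 − 2 × (0/1000) = 15°C.
ISA deviation = 36 − 15 = +21°C.
Density altitude = 0 + 120 × (21) = 2520 ft.

2520 ft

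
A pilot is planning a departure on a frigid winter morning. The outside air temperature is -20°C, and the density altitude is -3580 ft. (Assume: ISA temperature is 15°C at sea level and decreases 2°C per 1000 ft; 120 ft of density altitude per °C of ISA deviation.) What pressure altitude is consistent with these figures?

DA = PA + 120 × (OAT − (15 − 2·PA/1000)) = PA + 120·OAT − 1800 + 0.24·PA = 1.24·PA + 120·OAT − 1800.
So 1.24·PA = -3580 − 120 × (-20) + 1800 = 620.
PA = 620 / 1.24 = 500 ft.

500 ft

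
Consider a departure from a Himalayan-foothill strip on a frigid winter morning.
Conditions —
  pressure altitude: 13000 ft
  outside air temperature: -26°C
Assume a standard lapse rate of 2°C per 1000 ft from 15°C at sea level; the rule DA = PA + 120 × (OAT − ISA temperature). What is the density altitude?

ISA temperature at 13000 ft = 15 − 2 × (13000/1000) = -11°C.
ISA deviation = -26 − (-11) = -15°C.
Density altitude = 13000 + 120 × (-15) = 13000 + (-1800) = 11200 ft.

11200 ft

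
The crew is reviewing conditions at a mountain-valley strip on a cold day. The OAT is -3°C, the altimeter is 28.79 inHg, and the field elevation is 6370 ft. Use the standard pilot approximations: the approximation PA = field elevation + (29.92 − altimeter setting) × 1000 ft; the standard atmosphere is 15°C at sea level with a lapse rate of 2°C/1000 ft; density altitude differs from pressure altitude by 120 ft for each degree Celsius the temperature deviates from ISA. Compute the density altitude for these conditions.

Pressure altitude = 6370 + (29.92 − 28.79) × 1000 = 6370 + (+1130) = 7500 ft.
ISA temperature at 7500 ft = 15 − 2 × (7500/1000) = 0°C.
ISA deviation = -3 − 0 = -3°C.
Density altitude = 7500 + 120 × (-3) = 7140 ft.

7140 ft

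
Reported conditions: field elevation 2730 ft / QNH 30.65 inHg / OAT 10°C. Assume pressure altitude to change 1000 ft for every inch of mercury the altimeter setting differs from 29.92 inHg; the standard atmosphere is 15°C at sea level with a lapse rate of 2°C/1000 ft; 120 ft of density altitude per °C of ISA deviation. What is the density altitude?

1880 ft

Pressure altitude = 2730 + (29.92 − 30.65) × 1000 = 2730 + (-730) = 2000 ft.
ISA temperature at 2000 ft = 15 − 2 × (2000/1000) = 11°C.
ISA deviation = 10 − 11 = -1°C.
Density altitude = 2000 + 120 × (-1) = 1880 ft.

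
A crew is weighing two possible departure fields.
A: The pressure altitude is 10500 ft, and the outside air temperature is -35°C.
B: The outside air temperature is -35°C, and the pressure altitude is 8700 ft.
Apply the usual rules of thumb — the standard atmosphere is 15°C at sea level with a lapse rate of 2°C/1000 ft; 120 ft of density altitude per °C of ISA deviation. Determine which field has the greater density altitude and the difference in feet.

A: ISA temp = -6°C, deviation -29°C, DA = 10500 + 120 × (-29) = 7020 ft.
B: ISA temp = -2.4°C, deviation -32.6°C, DA = 8700 + 120 × (-32.6) = 4788 ft.
A is higher by 7020 − 4788 = 2232 ft.

A by 2232 ft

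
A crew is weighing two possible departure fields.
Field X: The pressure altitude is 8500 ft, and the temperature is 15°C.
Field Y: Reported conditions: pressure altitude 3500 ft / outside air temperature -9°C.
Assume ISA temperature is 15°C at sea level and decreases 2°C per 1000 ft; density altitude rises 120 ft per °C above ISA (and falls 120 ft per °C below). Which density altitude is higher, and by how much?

Field X by 9080 ft

Field X: ISA temp = -2°C, deviation +17°C, DA = 8500 + 120 × 17 = 10540 ft.
Field Y: ISA temp = 8°C, deviation -17°C, DA = 3500 + 120 × (-17) = 1460 ft.
Field X is higher by 10540 − 1460 = 9080 ft.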